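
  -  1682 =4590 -6272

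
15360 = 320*48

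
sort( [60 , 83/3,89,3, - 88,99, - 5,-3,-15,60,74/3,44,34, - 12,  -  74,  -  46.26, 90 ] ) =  [ - 88,-74, - 46.26,-15,  -  12, - 5,-3, 3,74/3,83/3, 34,44, 60,60, 89, 90, 99]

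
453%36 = 21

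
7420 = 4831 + 2589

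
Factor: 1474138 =2^1*17^1*191^1*227^1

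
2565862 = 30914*83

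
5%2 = 1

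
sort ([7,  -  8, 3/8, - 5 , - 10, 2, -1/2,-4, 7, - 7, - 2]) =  [ - 10,-8, - 7, - 5, - 4,-2, - 1/2,3/8, 2,7,7]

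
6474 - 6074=400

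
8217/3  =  2739 = 2739.00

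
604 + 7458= 8062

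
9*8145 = 73305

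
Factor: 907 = 907^1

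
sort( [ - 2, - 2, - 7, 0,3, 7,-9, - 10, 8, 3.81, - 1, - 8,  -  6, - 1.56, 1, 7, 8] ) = [ - 10, - 9, - 8,-7,- 6, - 2, -2, - 1.56, - 1, 0, 1,3,3.81,7, 7, 8,8] 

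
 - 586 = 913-1499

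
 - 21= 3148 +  - 3169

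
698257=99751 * 7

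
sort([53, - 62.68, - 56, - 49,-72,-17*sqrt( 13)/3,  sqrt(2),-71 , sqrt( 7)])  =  [-72 , - 71, - 62.68,  -  56, - 49, - 17 * sqrt( 13 )/3, sqrt( 2 ), sqrt(7),53 ]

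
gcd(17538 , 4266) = 474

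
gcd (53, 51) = 1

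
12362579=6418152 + 5944427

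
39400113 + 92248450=131648563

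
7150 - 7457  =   - 307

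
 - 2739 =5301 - 8040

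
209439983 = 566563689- 357123706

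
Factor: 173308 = 2^2*37^1 *1171^1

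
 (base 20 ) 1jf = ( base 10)795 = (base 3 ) 1002110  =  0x31B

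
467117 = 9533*49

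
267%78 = 33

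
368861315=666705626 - 297844311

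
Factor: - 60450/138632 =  - 2^( - 2)*3^1*5^2* 43^ ( - 1)=- 75/172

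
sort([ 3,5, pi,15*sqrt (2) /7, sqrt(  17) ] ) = [ 3, 15*sqrt ( 2 )/7,  pi, sqrt( 17 ),5 ]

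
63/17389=63/17389 = 0.00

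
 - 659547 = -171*3857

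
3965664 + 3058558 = 7024222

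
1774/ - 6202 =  - 887/3101 = - 0.29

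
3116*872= 2717152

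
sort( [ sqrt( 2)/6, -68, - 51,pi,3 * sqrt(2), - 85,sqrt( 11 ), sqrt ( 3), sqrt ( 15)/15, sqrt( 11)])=[ - 85, - 68,-51, sqrt(2)/6, sqrt( 15)/15,  sqrt ( 3 ),pi,sqrt(11 ), sqrt( 11),3* sqrt( 2)]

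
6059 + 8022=14081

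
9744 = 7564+2180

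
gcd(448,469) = 7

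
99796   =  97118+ 2678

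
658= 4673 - 4015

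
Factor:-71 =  -71^1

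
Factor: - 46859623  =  -587^1* 79829^1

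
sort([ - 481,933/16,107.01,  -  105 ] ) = [ - 481, - 105,933/16, 107.01 ] 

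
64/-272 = -4/17 =-0.24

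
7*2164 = 15148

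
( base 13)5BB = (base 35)SJ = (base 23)1ka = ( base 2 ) 1111100111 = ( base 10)999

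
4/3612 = 1/903 = 0.00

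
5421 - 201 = 5220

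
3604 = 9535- 5931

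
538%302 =236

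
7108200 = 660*10770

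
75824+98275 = 174099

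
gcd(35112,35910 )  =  798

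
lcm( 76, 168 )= 3192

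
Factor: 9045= 3^3 *5^1*67^1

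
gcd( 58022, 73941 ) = 1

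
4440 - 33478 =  - 29038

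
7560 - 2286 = 5274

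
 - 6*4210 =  - 25260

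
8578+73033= 81611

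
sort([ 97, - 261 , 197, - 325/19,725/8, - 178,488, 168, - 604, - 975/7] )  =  [- 604,  -  261, - 178, - 975/7, - 325/19, 725/8,97,168,197,488]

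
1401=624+777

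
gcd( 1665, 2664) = 333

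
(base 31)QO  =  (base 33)p5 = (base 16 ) 33E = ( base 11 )695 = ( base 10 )830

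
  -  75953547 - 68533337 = -144486884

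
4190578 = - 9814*( - 427)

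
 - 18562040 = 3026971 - 21589011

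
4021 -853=3168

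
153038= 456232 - 303194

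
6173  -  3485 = 2688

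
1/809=1/809 = 0.00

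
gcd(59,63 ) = 1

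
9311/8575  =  9311/8575 = 1.09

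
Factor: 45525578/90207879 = 2^1 * 3^( - 1)*7^1*397^1*8191^1*30069293^( - 1 ) 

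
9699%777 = 375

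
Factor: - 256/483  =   - 2^8  *3^( - 1) * 7^(-1)*23^ ( - 1) 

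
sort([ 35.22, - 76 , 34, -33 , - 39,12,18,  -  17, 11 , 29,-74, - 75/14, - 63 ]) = [-76, - 74, - 63, - 39,- 33,- 17,- 75/14,11,12,18, 29,34,35.22 ] 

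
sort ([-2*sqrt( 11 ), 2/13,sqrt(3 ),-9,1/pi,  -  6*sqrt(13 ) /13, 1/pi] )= [ - 9, - 2*sqrt(11 ), - 6*sqrt( 13)/13,2/13, 1/pi,  1/pi,sqrt (3)]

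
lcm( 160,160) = 160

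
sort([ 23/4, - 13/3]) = [ - 13/3, 23/4] 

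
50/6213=50/6213 = 0.01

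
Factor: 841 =29^2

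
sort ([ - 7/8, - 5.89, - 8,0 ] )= [ - 8,-5.89, - 7/8, 0]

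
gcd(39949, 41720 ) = 7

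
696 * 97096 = 67578816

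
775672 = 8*96959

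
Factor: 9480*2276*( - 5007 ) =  - 2^5* 3^2*5^1*79^1*569^1*1669^1 = -108033435360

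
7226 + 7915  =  15141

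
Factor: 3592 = 2^3*449^1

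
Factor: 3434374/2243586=1717187/1121793  =  3^( - 1 )*17^1*83^1*179^( - 1)*1217^1  *  2089^(-1 )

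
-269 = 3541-3810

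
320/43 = 320/43 = 7.44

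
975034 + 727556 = 1702590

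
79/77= 1 + 2/77 = 1.03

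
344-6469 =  - 6125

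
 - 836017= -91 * 9187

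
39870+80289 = 120159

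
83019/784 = 83019/784  =  105.89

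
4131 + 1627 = 5758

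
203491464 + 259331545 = 462823009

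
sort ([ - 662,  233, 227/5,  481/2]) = [ - 662,227/5, 233,481/2] 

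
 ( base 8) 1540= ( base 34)PE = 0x360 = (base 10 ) 864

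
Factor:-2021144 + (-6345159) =- 11^2*69143^1 = - 8366303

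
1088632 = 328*3319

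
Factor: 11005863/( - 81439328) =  - 2^( - 5 )*3^1*11^1 * 359^1*373^( - 1) * 929^1*6823^ ( -1) 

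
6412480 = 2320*2764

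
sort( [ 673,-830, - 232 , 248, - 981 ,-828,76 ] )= [ - 981 , - 830, - 828, - 232,76, 248,  673]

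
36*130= 4680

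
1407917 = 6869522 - 5461605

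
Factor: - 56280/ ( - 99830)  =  2^2*3^1 * 7^1*149^( - 1)= 84/149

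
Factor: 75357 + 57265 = 132622=2^1 * 7^1*9473^1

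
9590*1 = 9590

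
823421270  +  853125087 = 1676546357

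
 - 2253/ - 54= 41+13/18 =41.72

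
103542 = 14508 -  - 89034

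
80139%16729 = 13223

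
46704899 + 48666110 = 95371009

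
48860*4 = 195440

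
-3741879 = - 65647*57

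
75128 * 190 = 14274320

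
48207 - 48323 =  - 116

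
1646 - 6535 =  - 4889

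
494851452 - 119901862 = 374949590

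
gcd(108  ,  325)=1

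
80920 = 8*10115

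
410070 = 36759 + 373311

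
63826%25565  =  12696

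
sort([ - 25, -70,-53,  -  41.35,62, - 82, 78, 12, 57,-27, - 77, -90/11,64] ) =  [ -82, - 77,  -  70,  -  53, - 41.35,-27, - 25, - 90/11, 12, 57, 62 , 64, 78] 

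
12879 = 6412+6467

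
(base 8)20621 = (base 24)em1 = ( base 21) JA4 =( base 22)HGD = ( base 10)8593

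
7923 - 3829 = 4094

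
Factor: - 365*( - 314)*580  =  66473800 = 2^3*5^2*29^1*73^1*157^1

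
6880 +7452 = 14332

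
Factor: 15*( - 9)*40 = -2^3*3^3*5^2 = - 5400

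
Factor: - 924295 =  - 5^1*184859^1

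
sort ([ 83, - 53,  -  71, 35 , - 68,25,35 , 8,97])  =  [ - 71, - 68,  -  53, 8, 25 , 35,  35,83, 97 ]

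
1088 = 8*136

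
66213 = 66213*1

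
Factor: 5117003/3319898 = 2^( - 1 )*307^( - 1 )*5407^( - 1)*5117003^1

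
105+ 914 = 1019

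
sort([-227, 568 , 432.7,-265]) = [ - 265, - 227,432.7, 568]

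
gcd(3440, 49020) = 860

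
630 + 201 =831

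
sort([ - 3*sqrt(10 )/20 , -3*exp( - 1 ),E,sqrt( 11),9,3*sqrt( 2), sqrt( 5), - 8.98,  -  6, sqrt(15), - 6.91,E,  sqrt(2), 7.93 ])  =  [ - 8.98, -6.91, - 6,  -  3*exp (-1 ),-3*sqrt(10)/20 , sqrt( 2),sqrt (5 ) , E,E,sqrt(11), sqrt(15),3 * sqrt(2 ),7.93 , 9]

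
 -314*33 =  - 10362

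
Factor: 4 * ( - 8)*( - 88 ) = 2816  =  2^8 * 11^1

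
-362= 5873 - 6235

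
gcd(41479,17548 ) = 1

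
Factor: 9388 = 2^2 * 2347^1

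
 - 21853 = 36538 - 58391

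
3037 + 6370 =9407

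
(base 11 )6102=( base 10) 8109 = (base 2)1111110101101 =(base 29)9ii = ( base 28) a9h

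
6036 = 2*3018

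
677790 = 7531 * 90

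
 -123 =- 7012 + 6889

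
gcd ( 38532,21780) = 12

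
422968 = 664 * 637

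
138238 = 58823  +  79415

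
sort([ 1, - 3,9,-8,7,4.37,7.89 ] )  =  [ - 8,-3,1,4.37,7,7.89,  9 ]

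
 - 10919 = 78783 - 89702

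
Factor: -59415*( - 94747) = 3^1*5^1*17^1 * 233^1*  94747^1 = 5629393005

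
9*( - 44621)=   -  401589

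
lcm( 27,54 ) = 54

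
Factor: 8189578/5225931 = 2^1*3^(  -  3 )*19^( - 1 )*61^(-1)*73^1 *167^( - 1 )*  56093^1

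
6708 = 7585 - 877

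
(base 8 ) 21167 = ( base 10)8823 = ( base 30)9o3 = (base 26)d19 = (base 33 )83C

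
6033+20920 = 26953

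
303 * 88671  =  26867313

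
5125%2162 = 801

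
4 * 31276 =125104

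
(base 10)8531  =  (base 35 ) 6xq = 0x2153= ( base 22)HDH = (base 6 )103255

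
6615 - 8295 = -1680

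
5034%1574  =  312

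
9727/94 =103  +  45/94 = 103.48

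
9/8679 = 3/2893 = 0.00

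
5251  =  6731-1480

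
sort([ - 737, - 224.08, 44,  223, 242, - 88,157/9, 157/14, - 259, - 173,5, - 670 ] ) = [ - 737 ,  -  670, - 259, - 224.08, - 173, - 88, 5, 157/14,  157/9, 44, 223, 242]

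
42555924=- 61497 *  (-692)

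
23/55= 23/55= 0.42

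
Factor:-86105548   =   - 2^2 * 113^1 *197^1*967^1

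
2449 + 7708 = 10157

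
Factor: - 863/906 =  - 2^(- 1 ) *3^( - 1) * 151^ ( - 1) * 863^1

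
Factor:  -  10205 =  - 5^1*13^1*157^1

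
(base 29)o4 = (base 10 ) 700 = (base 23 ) 17a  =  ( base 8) 1274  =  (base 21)1c7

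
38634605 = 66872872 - 28238267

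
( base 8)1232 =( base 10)666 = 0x29A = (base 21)1af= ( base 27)OI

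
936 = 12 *78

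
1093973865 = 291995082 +801978783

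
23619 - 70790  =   - 47171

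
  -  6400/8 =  -800 = - 800.00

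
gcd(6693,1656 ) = 69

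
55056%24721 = 5614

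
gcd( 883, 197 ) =1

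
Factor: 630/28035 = 2/89 = 2^1*89^( - 1) 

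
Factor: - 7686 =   -  2^1*3^2* 7^1*61^1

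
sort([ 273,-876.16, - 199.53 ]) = [ - 876.16,  -  199.53,273] 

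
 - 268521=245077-513598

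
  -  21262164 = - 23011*924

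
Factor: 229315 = 5^1*45863^1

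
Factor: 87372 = 2^2*3^3*809^1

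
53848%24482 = 4884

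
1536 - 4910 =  - 3374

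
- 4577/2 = - 2289 + 1/2=- 2288.50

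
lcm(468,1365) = 16380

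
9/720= 1/80  =  0.01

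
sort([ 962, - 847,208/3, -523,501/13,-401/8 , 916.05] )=[-847  , - 523, - 401/8, 501/13 , 208/3, 916.05, 962]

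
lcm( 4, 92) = 92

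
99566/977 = 101 + 889/977 = 101.91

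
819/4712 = 819/4712=0.17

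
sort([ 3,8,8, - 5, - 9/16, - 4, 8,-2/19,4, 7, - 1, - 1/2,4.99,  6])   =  [ - 5, - 4, - 1,- 9/16,-1/2, - 2/19,3,4,4.99,6 , 7, 8, 8, 8]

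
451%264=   187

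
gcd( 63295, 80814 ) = 1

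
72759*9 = 654831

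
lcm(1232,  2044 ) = 89936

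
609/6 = 203/2 = 101.50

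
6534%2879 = 776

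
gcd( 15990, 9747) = 3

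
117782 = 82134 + 35648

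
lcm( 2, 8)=8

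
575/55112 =575/55112 = 0.01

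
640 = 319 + 321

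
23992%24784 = 23992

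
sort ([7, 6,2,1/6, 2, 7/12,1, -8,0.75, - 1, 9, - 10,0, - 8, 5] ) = [ - 10, - 8, - 8, -1, 0,1/6,7/12, 0.75, 1, 2, 2,5,6,7, 9] 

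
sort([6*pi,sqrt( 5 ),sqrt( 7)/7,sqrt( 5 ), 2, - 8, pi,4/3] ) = [ -8,sqrt( 7) /7, 4/3 , 2,sqrt( 5 ), sqrt( 5),pi,6 * pi ]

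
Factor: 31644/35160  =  9/10 = 2^( - 1)*  3^2*5^( - 1)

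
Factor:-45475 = -5^2*17^1*107^1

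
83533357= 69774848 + 13758509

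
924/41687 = 924/41687 = 0.02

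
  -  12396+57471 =45075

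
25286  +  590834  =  616120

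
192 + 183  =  375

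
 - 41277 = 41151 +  - 82428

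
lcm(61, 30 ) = 1830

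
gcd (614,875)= 1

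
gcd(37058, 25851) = 7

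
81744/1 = 81744  =  81744.00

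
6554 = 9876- 3322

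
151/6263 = 151/6263 = 0.02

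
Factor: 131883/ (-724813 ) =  - 3^1*43961^1 * 724813^(-1) 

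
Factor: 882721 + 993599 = 1876320= 2^5*3^2 * 5^1*1303^1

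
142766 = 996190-853424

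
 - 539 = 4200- 4739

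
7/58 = 7/58 = 0.12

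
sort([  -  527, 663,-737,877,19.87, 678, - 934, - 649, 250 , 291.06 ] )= [ - 934, - 737,  -  649, -527,19.87  ,  250,291.06, 663, 678, 877] 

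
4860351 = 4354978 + 505373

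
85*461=39185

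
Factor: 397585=5^1 * 131^1*607^1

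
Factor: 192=2^6 * 3^1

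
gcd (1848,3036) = 132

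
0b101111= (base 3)1202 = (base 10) 47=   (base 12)3b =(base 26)1L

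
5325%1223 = 433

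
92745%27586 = 9987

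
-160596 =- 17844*9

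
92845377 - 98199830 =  - 5354453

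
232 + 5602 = 5834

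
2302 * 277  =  637654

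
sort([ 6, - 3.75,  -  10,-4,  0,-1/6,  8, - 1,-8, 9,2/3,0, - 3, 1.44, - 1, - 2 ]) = [-10,-8, - 4,-3.75, - 3,-2, - 1 ,  -  1, -1/6,  0,0,2/3,1.44,6, 8,9 ] 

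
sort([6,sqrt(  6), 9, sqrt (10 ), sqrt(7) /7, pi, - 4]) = [ - 4, sqrt(7)/7, sqrt( 6), pi,  sqrt (10 ), 6 , 9 ] 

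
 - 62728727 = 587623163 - 650351890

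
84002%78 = 74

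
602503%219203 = 164097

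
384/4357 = 384/4357 = 0.09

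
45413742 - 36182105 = 9231637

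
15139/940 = 16 + 99/940 = 16.11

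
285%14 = 5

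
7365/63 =116 + 19/21=116.90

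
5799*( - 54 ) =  - 313146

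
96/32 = 3 = 3.00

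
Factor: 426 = 2^1*3^1*71^1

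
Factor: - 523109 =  - 523109^1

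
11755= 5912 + 5843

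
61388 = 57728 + 3660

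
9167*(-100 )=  - 916700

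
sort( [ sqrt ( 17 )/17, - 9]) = [ - 9, sqrt( 17) /17] 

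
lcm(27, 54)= 54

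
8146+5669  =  13815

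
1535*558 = 856530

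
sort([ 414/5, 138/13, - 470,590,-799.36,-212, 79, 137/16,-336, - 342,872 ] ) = [-799.36, - 470,-342,-336,-212,137/16,138/13,79,414/5, 590, 872 ]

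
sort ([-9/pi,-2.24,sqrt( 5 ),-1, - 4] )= [ - 4, - 9/pi, - 2.24,-1, sqrt( 5) ] 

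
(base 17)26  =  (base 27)1d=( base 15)2a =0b101000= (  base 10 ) 40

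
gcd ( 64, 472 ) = 8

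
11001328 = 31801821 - 20800493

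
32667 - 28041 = 4626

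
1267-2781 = -1514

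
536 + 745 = 1281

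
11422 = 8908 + 2514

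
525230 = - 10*( - 52523)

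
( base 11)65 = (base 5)241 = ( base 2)1000111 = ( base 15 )4b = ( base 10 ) 71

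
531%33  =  3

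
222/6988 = 111/3494=0.03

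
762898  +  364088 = 1126986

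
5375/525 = 215/21 = 10.24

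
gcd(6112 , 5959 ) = 1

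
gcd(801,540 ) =9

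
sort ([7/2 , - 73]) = [ - 73,7/2 ]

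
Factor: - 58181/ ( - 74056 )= 2^( - 3 )*73^1*797^1*9257^ ( - 1)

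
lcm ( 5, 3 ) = 15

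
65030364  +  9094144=74124508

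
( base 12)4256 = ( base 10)7266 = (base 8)16142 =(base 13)33cc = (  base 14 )2910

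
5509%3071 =2438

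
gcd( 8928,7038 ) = 18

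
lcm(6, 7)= 42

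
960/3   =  320 = 320.00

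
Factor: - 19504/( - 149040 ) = 53/405 = 3^ (-4 )*5^( - 1)*53^1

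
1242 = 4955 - 3713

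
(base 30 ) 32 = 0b1011100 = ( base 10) 92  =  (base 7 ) 161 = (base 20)4c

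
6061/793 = 7+510/793 = 7.64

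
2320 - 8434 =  - 6114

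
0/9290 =0 = 0.00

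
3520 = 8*440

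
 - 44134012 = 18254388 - 62388400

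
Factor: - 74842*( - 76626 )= 2^2*3^4*11^1 * 23^1*43^1*1627^1 = 5734843092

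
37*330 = 12210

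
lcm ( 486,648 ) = 1944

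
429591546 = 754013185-324421639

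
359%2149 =359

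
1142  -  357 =785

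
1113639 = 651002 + 462637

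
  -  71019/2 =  - 35510  +  1/2= - 35509.50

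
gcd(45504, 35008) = 64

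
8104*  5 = 40520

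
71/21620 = 71/21620 = 0.00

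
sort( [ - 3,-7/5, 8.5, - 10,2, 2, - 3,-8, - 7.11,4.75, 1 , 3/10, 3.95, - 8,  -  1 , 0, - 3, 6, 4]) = [ - 10, - 8, - 8 , - 7.11, - 3, - 3,  -  3,  -  7/5, - 1, 0,3/10,1,2, 2,3.95,4, 4.75, 6, 8.5]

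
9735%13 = 11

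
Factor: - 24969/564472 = -2^(-3)*3^1 *7^1*29^1*37^(-1 ) * 41^1*1907^( - 1)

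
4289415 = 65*65991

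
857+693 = 1550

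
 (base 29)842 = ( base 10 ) 6846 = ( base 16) 1ABE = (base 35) 5kl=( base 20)h26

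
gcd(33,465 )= 3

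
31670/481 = 31670/481 = 65.84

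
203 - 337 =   -  134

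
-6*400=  - 2400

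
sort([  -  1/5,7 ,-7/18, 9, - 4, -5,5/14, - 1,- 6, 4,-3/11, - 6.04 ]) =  [ - 6.04,-6,  -  5, - 4,  -  1,-7/18, - 3/11, - 1/5,5/14, 4,7, 9 ]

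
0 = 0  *6717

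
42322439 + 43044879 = 85367318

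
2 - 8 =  - 6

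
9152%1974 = 1256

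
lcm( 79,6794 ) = 6794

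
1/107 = 1/107 =0.01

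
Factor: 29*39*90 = 2^1*3^3 *5^1*13^1*29^1  =  101790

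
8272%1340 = 232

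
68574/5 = 68574/5 = 13714.80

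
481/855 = 481/855 = 0.56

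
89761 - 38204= 51557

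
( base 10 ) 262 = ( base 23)b9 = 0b100000110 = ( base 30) 8M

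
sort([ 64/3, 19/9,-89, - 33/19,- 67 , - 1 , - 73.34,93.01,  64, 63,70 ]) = [ - 89 , - 73.34 ,  -  67, - 33/19,-1, 19/9,  64/3,63, 64, 70,93.01]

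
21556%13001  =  8555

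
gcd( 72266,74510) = 2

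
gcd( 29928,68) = 4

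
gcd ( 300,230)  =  10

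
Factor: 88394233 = 29^1*3048077^1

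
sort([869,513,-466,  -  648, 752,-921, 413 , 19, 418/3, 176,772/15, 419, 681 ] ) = [ - 921, - 648, - 466, 19, 772/15,418/3  ,  176, 413, 419, 513,681,752, 869]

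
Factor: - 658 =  - 2^1*7^1*47^1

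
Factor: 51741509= 151^1*342659^1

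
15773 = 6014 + 9759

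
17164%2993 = 2199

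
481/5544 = 481/5544 = 0.09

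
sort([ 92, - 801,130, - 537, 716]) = [  -  801,  -  537,92,130  ,  716] 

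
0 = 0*85390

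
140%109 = 31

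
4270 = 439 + 3831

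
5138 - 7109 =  - 1971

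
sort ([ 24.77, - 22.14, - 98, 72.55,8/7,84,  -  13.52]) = [ - 98, - 22.14, - 13.52,8/7,  24.77, 72.55,  84] 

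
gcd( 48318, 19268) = 2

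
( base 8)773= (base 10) 507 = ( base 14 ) 283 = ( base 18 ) 1a3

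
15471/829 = 18 + 549/829  =  18.66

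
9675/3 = 3225 = 3225.00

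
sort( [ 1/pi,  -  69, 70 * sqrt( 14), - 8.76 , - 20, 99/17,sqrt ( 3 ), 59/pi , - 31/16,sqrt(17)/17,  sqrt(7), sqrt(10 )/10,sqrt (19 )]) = [ - 69, - 20, - 8.76, - 31/16, sqrt(17 )/17, sqrt( 10 )/10,  1/pi, sqrt( 3),sqrt(7),sqrt ( 19), 99/17,59/pi, 70*sqrt ( 14)]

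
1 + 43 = 44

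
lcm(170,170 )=170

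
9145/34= 9145/34 = 268.97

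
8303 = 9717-1414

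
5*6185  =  30925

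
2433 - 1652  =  781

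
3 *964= 2892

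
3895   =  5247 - 1352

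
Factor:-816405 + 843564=27159 = 3^1*11^1*823^1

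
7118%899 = 825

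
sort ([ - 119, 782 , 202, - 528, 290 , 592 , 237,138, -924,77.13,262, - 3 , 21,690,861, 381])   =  [- 924, - 528, - 119, - 3, 21, 77.13, 138, 202, 237 , 262, 290, 381,592,690, 782, 861]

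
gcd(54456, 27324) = 12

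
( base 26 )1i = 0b101100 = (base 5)134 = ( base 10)44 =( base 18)28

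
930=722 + 208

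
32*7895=252640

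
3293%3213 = 80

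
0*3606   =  0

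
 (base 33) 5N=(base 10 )188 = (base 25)7D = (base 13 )116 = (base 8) 274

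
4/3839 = 4/3839 = 0.00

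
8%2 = 0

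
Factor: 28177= 19^1* 1483^1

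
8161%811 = 51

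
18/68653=18/68653 = 0.00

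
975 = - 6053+7028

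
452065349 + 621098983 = 1073164332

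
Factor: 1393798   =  2^1 * 7^1*29^1*3433^1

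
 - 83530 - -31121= -52409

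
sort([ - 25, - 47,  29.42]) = [ - 47, - 25,29.42 ] 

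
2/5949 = 2/5949 = 0.00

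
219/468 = 73/156 = 0.47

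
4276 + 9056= 13332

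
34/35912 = 17/17956 =0.00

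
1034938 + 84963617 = 85998555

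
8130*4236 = 34438680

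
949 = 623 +326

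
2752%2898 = 2752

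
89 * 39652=3529028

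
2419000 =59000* 41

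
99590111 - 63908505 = 35681606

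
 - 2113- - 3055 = 942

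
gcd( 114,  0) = 114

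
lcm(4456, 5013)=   40104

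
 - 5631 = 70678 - 76309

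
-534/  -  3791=534/3791 = 0.14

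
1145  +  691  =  1836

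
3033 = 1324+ 1709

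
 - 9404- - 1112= -8292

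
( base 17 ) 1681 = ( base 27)987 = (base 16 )1A80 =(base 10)6784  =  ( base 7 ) 25531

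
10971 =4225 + 6746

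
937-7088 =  - 6151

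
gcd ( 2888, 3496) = 152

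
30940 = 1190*26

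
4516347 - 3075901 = 1440446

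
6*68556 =411336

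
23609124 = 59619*396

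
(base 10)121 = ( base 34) 3J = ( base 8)171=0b1111001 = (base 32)3P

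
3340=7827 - 4487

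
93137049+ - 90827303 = 2309746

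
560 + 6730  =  7290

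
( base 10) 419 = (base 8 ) 643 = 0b110100011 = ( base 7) 1136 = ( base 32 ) d3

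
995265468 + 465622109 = 1460887577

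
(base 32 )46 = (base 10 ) 134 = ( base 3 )11222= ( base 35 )3T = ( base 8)206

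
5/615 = 1/123 =0.01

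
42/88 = 21/44 = 0.48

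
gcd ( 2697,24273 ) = 2697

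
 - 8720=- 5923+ - 2797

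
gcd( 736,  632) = 8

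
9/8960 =9/8960= 0.00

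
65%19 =8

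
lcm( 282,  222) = 10434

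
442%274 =168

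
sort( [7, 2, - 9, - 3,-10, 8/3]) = [ - 10, - 9, - 3,  2, 8/3 , 7 ] 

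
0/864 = 0= 0.00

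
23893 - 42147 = - 18254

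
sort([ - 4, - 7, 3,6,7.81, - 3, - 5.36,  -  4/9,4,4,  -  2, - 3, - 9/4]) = [-7, -5.36 , - 4, -3 , - 3, - 9/4,-2,-4/9,3,4 , 4,6, 7.81]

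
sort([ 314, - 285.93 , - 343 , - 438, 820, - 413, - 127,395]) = [ - 438,  -  413 , - 343, - 285.93, - 127,314,395 , 820] 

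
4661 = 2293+2368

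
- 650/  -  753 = 650/753 = 0.86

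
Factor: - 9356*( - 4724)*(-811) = -2^4*811^1*1181^1*2339^1 = - 35844370384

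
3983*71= 282793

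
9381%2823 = 912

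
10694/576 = 18 + 163/288= 18.57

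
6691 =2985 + 3706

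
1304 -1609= - 305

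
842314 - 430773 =411541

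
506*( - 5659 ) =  - 2863454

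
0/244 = 0=0.00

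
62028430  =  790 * 78517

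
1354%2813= 1354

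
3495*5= 17475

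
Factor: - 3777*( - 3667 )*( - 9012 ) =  - 124818534108 = -2^2*3^2 *19^1 * 193^1*751^1 * 1259^1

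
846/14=60  +  3/7 = 60.43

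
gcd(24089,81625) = 1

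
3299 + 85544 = 88843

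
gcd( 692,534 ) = 2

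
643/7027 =643/7027 = 0.09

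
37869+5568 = 43437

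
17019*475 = 8084025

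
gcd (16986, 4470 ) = 894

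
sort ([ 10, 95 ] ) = [ 10, 95]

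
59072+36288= 95360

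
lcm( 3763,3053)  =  161809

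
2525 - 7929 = - 5404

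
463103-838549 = -375446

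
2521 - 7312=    - 4791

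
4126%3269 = 857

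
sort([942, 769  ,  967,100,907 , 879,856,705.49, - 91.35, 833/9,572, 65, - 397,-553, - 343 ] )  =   [-553, - 397,-343, - 91.35, 65,833/9, 100,572, 705.49, 769,856,879, 907,  942 , 967 ]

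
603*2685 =1619055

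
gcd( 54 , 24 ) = 6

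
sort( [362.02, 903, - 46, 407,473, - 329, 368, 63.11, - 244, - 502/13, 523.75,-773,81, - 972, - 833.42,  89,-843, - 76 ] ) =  [  -  972,-843,-833.42, - 773,  -  329, -244, - 76 ,-46, - 502/13 , 63.11, 81,89 , 362.02,368, 407 , 473,  523.75,903 ] 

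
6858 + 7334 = 14192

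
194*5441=1055554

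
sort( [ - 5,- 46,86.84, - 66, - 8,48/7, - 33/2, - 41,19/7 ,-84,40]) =[ - 84,-66,  -  46 , - 41 , - 33/2 , - 8 , - 5 , 19/7, 48/7,40, 86.84]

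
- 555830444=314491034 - 870321478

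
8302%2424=1030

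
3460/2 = 1730 =1730.00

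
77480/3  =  25826 + 2/3 =25826.67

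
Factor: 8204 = 2^2*7^1* 293^1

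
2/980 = 1/490= 0.00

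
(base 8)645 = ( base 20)111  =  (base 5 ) 3141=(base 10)421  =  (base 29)EF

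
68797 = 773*89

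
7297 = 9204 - 1907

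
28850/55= 524 + 6/11 = 524.55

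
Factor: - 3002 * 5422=- 16276844=- 2^2*19^1*79^1 * 2711^1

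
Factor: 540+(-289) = 251 = 251^1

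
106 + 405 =511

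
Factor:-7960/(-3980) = 2 = 2^1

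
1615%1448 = 167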